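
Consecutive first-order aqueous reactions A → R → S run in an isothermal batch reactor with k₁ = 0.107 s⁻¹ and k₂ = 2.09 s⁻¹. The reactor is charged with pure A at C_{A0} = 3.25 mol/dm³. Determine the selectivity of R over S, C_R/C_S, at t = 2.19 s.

For first-order series with pure A initially, C_R(t) = k₁C_{A0}/(k₂−k₁)·(e^(−k₁t) − e^(−k₂t)).
e^(−k₁t) = e^(−0.107×2.19) = e^(−0.2343) = 0.7911; e^(−k₂t) = e^(−4.577) = 0.01028.
C_R = 0.107×3.25/(2.09−0.107) × (0.7911−0.01028) = 0.1754×0.7808 = 0.1369 mol/dm³.
C_A = C_{A0}e^(−k₁t) = 2.571 mol/dm³, so C_S = C_{A0}−C_A−C_R = 0.5420 mol/dm³; C_R/C_S = 0.253.

0.253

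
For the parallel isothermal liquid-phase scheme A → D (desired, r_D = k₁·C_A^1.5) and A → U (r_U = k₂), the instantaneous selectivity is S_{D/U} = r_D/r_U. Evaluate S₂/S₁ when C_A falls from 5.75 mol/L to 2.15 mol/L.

0.229

S_{D/U} = (k₁/k₂)·C_A^1.5, so S₂/S₁ = (C_{A,2}/C_{A,1})^1.5.
= (2.15/5.75)^1.5 = (0.3739)^1.5 = 0.229.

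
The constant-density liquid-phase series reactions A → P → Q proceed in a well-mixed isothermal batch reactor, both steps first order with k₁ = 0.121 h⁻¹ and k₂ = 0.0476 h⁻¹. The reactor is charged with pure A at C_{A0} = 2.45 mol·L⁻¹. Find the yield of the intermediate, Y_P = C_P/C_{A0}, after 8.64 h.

Solving the coupled first-order balances gives C_P(t) = [k₁/(k₂−k₁)]·C_{A0}·(e^(−k₁t) − e^(−k₂t)).
e^(−k₁t) = e^(−0.121×8.64) = e^(−1.045) = 0.3515; e^(−k₂t) = e^(−0.4113) = 0.6628.
C_P = 0.121×2.45/(0.0476−0.121) × (0.3515−0.6628) = (-4.039)×(-0.3113) = 1.257 mol·L⁻¹.
Y_P = C_P/C_{A0} = 1.257/2.45 = 0.513.

0.513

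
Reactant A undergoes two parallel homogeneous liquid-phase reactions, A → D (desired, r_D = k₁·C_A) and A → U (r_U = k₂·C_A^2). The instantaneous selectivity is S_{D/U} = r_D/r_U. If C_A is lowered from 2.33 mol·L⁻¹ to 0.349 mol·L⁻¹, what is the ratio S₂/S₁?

6.68

S_{D/U} = (k₁/k₂)·C_A⁻¹, so S₂/S₁ = (C_{A,2}/C_{A,1})⁻¹.
= 2.33/0.349 = 6.68.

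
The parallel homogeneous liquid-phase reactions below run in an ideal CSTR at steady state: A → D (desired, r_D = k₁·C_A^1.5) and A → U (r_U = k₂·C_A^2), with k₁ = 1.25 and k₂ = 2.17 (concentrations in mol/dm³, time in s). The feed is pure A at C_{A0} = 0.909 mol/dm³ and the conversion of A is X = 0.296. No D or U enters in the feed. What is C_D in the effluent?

Exit C_A = C_{A0}(1−X) = 0.909×0.704 = 0.6399 mol/dm³.
A CSTR operates uniformly at the exit composition, giving r_D = 0.6399 and r_U = 0.8887 (each k·C_A^n at C_A = 0.6399).
Fraction of consumed A going to D: r_D/(r_D+r_U) = 0.4186.
C_D = 0.4186·C_{A0}·X = 0.4186×0.909×0.296 = 0.113 mol/dm³.

0.113 mol/dm³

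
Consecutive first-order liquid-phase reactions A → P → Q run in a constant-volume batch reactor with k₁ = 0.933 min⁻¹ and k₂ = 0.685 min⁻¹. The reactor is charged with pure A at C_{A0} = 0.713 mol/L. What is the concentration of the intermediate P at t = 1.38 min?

0.302 mol/L

For first-order series with pure A initially, C_P(t) = k₁C_{A0}/(k₂−k₁)·(e^(−k₁t) − e^(−k₂t)).
e^(−k₁t) = e^(−0.933×1.38) = e^(−1.288) = 0.2759; e^(−k₂t) = e^(−0.9453) = 0.3886.
C_P = 0.933×0.713/(0.685−0.933) × (0.2759−0.3886) = (-2.682)×(-0.1126) = 0.3021 mol/L.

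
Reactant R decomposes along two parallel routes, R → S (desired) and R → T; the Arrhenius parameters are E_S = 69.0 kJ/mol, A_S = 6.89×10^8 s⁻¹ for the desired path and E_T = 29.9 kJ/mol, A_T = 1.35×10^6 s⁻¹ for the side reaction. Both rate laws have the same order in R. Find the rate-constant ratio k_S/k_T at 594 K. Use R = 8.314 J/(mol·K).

0.186

With equal orders, S_{S/T} = k_S/k_T = (A_S/A_T)·exp[(E_T−E_S)/(RT)].
(E_T−E_S)/(RT) = (29.9−69.0)×10³/(8.314×594) = -39100/4939 = -7.917.
k_S/k_T = (6.89×10^8/1.35×10^6)·exp(-7.917) = 510.4 × 3.644×10^-4 = 0.186.
Since E_S > E_T, raising the temperature improves selectivity toward S.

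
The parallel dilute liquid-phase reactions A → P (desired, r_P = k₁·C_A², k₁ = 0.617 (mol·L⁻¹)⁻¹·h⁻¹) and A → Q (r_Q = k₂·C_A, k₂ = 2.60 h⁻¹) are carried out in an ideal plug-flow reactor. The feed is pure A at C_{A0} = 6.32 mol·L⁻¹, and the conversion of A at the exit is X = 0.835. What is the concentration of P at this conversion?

2.35 mol·L⁻¹

C_A = C_{A0}(1−X) = 1.043 mol·L⁻¹.
Along a PFR/batch, dC_Q/dC_A = −r_Q/(r_P+r_Q) = −k₂/(k₂+k₁·C_A).
Integrating from C_{A0} to C_A: C_Q = (2.60/0.617)·ln[(2.60+0.617·6.32)/(2.60+0.617·1.04)] = 4.214·ln(6.499/3.243) = 2.929 mol·L⁻¹.
Then C_P = (C_{A0}−C_A) − C_Q = 5.277 − 2.929 = 2.348 mol·L⁻¹.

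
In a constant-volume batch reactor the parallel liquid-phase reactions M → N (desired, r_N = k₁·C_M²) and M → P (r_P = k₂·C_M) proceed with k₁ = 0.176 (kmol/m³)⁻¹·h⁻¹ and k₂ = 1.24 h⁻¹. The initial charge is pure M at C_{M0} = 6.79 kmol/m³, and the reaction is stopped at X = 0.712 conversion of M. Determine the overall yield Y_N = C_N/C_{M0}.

C_M = C_{M0}(1−X) = 1.956 kmol/m³.
Along a PFR/batch, dC_P/dC_M = −r_P/(r_N+r_P) = −k₂/(k₂+k₁·C_M).
Integrating from C_{M0} to C_M: C_P = (1.24/0.176)·ln[(1.24+0.176·6.79)/(1.24+0.176·1.96)] = 7.045·ln(2.435/1.584) = 3.029 kmol/m³.
Then C_N = (C_{M0}−C_M) − C_P = 4.834 − 3.029 = 1.806 kmol/m³.
Y_N = C_N/C_{M0} = 1.806/6.79 = 0.266.

0.266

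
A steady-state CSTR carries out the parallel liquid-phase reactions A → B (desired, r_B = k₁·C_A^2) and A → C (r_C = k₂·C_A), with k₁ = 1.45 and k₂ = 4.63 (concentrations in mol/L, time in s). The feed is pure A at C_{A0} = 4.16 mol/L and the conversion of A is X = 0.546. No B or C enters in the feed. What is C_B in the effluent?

Exit C_A = C_{A0}(1−X) = 4.16×0.454 = 1.889 mol/L.
Rates in a CSTR are evaluated at the outlet concentration: r_B = 1.45×1.889^2 = 5.172, r_C = 4.63×1.889 = 8.744.
Fraction of consumed A going to B: r_B/(r_B+r_C) = 0.3717.
C_B = 0.3717·C_{A0}·X = 0.3717×4.16×0.546 = 0.844 mol/L.

0.844 mol/L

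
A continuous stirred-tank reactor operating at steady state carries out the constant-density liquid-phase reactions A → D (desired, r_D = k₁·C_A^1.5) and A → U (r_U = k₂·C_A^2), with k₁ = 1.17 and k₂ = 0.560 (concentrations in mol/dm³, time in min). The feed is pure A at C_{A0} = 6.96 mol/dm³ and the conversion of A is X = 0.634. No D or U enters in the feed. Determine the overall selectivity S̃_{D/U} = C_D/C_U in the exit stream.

Exit C_A = C_{A0}(1−X) = 6.96×0.366 = 2.547 mol/dm³.
A CSTR operates uniformly at the exit composition, giving r_D = 4.757 and r_U = 3.634 (each k·C_A^n at C_A = 2.547).
Overall selectivity = C_D/C_U = r_Dτ/(r_Uτ) = r_D/r_U = 1.31.

1.31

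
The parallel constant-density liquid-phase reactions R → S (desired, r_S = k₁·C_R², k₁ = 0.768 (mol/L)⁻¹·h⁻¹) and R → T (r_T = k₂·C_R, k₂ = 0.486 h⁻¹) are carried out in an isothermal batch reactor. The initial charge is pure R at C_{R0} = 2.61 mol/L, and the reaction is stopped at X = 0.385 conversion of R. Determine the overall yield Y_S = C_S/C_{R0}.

C_R = C_{R0}(1−X) = 1.605 mol/L.
Along a PFR/batch, dC_T/dC_R = −r_T/(r_S+r_T) = −k₂/(k₂+k₁·C_R).
Integrating from C_{R0} to C_R: C_T = (0.486/0.768)·ln[(0.486+0.768·2.61)/(0.486+0.768·1.61)] = 0.6328·ln(2.490/1.719) = 0.2347 mol/L.
Then C_S = (C_{R0}−C_R) − C_T = 1.005 − 0.2347 = 0.7702 mol/L.
Y_S = C_S/C_{R0} = 0.7702/2.61 = 0.295.

0.295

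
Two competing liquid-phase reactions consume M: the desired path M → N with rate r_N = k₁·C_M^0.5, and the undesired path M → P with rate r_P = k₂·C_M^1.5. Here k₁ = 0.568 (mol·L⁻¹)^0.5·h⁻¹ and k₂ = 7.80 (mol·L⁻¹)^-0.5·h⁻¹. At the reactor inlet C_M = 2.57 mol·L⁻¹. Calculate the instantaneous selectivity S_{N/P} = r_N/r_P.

S_{N/P} = r_N/r_P = (k₁·C_M^0.5)/(k₂·C_M^1.5) = (k₁/k₂)·C_M⁻¹.
= (0.568×2.570^0.5) / (7.80×2.570^1.5) = 0.9106/32.14 = 0.0283.

0.0283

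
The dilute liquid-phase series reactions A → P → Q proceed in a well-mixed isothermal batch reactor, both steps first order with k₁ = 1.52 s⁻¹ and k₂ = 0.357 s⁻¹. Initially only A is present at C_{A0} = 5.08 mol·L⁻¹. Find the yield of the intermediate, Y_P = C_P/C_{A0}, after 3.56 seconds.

0.361

For first-order series with pure A initially, C_P(t) = k₁C_{A0}/(k₂−k₁)·(e^(−k₁t) − e^(−k₂t)).
e^(−k₁t) = e^(−1.52×3.56) = e^(−5.411) = 0.004466; e^(−k₂t) = e^(−1.271) = 0.2806.
C_P = 1.52×5.08/(0.357−1.52) × (0.004466−0.2806) = (-6.639)×(-0.2761) = 1.833 mol·L⁻¹.
Y_P = C_P/C_{A0} = 1.833/5.08 = 0.361.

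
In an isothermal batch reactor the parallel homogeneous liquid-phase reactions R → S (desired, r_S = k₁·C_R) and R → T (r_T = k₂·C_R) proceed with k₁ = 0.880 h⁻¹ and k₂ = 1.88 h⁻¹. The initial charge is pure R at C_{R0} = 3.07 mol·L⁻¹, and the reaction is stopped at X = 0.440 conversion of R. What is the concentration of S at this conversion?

C_R = C_{R0}(1−X) = 1.719 mol·L⁻¹.
Both paths are first order in R, so the instantaneous fraction to S is constant: dC_S/d(−C_R) = k₁/(k₁+k₂) = 0.3188.
C_S = 0.3188·(C_{R0}−C_R) = 0.3188×1.351 = 0.431 mol·L⁻¹.

0.431 mol·L⁻¹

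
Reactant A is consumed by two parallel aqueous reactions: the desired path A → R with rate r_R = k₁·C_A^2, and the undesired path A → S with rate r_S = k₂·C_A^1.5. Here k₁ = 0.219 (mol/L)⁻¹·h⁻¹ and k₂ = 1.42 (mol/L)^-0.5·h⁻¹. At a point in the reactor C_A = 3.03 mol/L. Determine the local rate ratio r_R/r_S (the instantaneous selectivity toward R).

S_{R/S} = r_R/r_S = (k₁·C_A^2)/(k₂·C_A^1.5) = (k₁/k₂)·C_A^0.5.
= (0.219×3.030^2) / (1.42×3.030^1.5) = 2.011/7.489 = 0.268.

0.268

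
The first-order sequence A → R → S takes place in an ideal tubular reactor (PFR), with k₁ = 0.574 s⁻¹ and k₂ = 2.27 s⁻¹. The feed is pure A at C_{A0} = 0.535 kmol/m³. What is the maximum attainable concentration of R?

0.0849 kmol/m³

At the optimum, C_{R,max}/C_{A0} = (k₁/k₂)^[k₂/(k₂−k₁)].
= (0.574/2.27)^(2.27/(2.27−0.574)) = (0.2529)^(1.338) = 0.1588.
C_{R,max} = 0.1588×0.535 = 0.0849 kmol/m³.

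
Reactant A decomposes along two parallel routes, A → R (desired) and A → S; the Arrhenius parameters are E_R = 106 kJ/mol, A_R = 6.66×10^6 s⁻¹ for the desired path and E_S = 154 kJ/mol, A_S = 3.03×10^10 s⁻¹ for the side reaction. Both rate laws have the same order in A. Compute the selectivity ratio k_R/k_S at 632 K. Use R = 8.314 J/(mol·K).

k_R/k_S = (A_R/A_S)·exp[−(E_R−E_S)/(RT)] = (A_R/A_S)·exp[(E_S−E_R)/(RT)].
(E_S−E_R)/(RT) = (154−106)×10³/(8.314×632) = 48000/5254 = 9.135.
k_R/k_S = (6.66×10^6/3.03×10^10)·exp(9.135) = 2.198×10^-4 × 9275 = 2.04.

2.04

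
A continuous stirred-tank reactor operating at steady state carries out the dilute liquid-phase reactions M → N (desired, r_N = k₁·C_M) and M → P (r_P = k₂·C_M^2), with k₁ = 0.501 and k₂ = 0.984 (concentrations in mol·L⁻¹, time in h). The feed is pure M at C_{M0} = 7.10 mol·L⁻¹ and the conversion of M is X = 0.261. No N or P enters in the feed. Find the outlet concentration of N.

Exit C_M = C_{M0}(1−X) = 7.10×0.739 = 5.247 mol·L⁻¹.
In a CSTR the entire volume is at exit conditions, so r_N = 0.501×5.247 = 2.629 and r_P = 0.984×5.247^2 = 27.09.
Fraction of consumed M going to N: r_N/(r_N+r_P) = 0.08845.
C_N = 0.08845·C_{M0}·X = 0.08845×7.10×0.261 = 0.164 mol·L⁻¹.

0.164 mol·L⁻¹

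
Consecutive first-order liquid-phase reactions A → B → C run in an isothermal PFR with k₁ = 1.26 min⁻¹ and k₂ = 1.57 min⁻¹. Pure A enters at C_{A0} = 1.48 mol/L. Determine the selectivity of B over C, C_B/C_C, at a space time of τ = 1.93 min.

0.214

Solving the coupled first-order balances gives C_B(τ) = [k₁/(k₂−k₁)]·C_{A0}·(e^(−k₁τ) − e^(−k₂τ)).
e^(−k₁τ) = e^(−1.26×1.93) = e^(−2.432) = 0.08788; e^(−k₂τ) = e^(−3.030) = 0.04831.
C_B = 1.26×1.48/(1.57−1.26) × (0.08788−0.04831) = 6.015×0.03957 = 0.2380 mol/L.
C_A = C_{A0}e^(−k₁τ) = 0.1301 mol/L, so C_C = C_{A0}−C_A−C_B = 1.112 mol/L; C_B/C_C = 0.214.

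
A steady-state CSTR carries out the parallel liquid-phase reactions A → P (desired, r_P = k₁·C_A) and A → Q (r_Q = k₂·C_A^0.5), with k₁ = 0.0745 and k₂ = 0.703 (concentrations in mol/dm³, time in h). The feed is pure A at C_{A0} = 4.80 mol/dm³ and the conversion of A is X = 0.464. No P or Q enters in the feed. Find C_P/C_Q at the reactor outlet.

0.170

Exit C_A = C_{A0}(1−X) = 4.80×0.536 = 2.573 mol/dm³.
In a CSTR the entire volume is at exit conditions, so r_P = 0.0745×2.573 = 0.1917 and r_Q = 0.703×2.573^0.5 = 1.128.
Overall selectivity = C_P/C_Q = r_Pτ/(r_Qτ) = r_P/r_Q = 0.170.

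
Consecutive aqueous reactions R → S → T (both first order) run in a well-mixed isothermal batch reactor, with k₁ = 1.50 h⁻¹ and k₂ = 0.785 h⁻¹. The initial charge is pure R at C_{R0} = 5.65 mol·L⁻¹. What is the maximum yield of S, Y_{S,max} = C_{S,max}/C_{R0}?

For a first-order series the maximum intermediate yield is C_{S,max}/C_{R0} = (k₁/k₂)^[k₂/(k₂−k₁)].
= (1.50/0.785)^(0.785/(0.785−1.50)) = (1.911)^(-1.098) = 0.4912.

0.491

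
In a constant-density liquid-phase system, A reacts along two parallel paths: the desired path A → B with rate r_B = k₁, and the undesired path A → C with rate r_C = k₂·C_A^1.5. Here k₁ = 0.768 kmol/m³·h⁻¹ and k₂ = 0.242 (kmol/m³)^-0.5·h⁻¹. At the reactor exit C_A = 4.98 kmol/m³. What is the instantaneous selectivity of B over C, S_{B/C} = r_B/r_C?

S_{B/C} = r_B/r_C = (k₁)/(k₂·C_A^1.5) = (k₁/k₂)·C_A^-1.5.
= (0.768) / (0.242×4.980^1.5) = 0.7680/2.689 = 0.286.

0.286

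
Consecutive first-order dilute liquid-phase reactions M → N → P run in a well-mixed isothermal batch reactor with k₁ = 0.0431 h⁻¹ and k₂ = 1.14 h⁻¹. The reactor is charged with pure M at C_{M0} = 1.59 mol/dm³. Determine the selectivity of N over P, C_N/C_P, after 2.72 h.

0.428

For first-order series with pure M initially, C_N(t) = k₁C_{M0}/(k₂−k₁)·(e^(−k₁t) − e^(−k₂t)).
e^(−k₁t) = e^(−0.0431×2.72) = e^(−0.1172) = 0.8894; e^(−k₂t) = e^(−3.101) = 0.04501.
C_N = 0.0431×1.59/(1.14−0.0431) × (0.8894−0.04501) = 0.06248×0.8444 = 0.05275 mol/dm³.
C_M = C_{M0}e^(−k₁t) = 1.414 mol/dm³, so C_P = C_{M0}−C_M−C_N = 0.1231 mol/dm³; C_N/C_P = 0.428.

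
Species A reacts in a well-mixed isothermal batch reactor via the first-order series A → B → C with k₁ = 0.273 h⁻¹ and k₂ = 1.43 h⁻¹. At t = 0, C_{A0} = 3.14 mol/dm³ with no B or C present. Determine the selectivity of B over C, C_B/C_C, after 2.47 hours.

Solving the coupled first-order balances gives C_B(t) = [k₁/(k₂−k₁)]·C_{A0}·(e^(−k₁t) − e^(−k₂t)).
e^(−k₁t) = e^(−0.273×2.47) = e^(−0.6743) = 0.5095; e^(−k₂t) = e^(−3.532) = 0.02924.
C_B = 0.273×3.14/(1.43−0.273) × (0.5095−0.02924) = 0.7409×0.4803 = 0.3558 mol/dm³.
C_A = C_{A0}e^(−k₁t) = 1.600 mol/dm³, so C_C = C_{A0}−C_A−C_B = 1.184 mol/dm³; C_B/C_C = 0.300.

0.300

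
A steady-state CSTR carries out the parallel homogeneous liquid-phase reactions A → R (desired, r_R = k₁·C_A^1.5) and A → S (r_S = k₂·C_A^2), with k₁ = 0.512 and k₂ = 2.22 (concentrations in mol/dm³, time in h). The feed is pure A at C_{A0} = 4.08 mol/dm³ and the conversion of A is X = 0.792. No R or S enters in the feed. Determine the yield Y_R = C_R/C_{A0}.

Exit C_A = C_{A0}(1−X) = 4.08×0.208 = 0.8486 mol/dm³.
Rates in a CSTR are evaluated at the outlet concentration: r_R = 0.512×0.8486^1.5 = 0.4003, r_S = 2.22×0.8486^2 = 1.599.
Fraction of consumed A going to R: r_R/(r_R+r_S) = 0.2002.
C_R = 0.2002·C_{A0}·X = 0.2002×4.08×0.792 = 0.647 mol/dm³; Y_R = C_R/C_{A0} = 0.159.

0.159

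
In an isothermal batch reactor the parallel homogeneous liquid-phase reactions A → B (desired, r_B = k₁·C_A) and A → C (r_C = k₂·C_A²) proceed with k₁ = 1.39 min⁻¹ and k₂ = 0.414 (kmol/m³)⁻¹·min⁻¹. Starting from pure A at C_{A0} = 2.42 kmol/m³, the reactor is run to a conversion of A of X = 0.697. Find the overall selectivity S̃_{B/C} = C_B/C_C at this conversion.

C_A = C_{A0}(1−X) = 0.7333 kmol/m³.
Along a PFR/batch, dC_B/dC_A = −r_B/(r_B+r_C) = −k₁/(k₁+k₂·C_A).
Integrating from C_{A0} to C_A: C_B = (1.39/0.414)·ln[(1.39+0.414·2.42)/(1.39+0.414·0.733)] = 3.357·ln(2.392/1.694) = 1.159 kmol/m³.
C_C = (C_{A0}−C_A)−C_B = 0.5276 kmol/m³; S̃_{B/C} = 1.159/0.5276 = 2.20.

2.20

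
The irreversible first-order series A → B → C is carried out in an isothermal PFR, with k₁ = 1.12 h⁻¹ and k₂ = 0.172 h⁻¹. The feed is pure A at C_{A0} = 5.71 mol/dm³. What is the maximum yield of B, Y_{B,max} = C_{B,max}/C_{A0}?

0.712

For a first-order series the maximum intermediate yield is C_{B,max}/C_{A0} = (k₁/k₂)^[k₂/(k₂−k₁)].
= (1.12/0.172)^(0.172/(0.172−1.12)) = (6.512)^(-0.1814) = 0.7118.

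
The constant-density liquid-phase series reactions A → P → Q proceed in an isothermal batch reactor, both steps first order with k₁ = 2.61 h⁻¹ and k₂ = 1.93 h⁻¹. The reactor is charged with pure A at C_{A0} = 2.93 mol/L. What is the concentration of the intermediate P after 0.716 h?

For first-order series with pure A initially, C_P(t) = k₁C_{A0}/(k₂−k₁)·(e^(−k₁t) − e^(−k₂t)).
e^(−k₁t) = e^(−2.61×0.716) = e^(−1.869) = 0.1543; e^(−k₂t) = e^(−1.382) = 0.2511.
C_P = 2.61×2.93/(1.93−2.61) × (0.1543−0.2511) = (-11.25)×(-0.09679) = 1.089 mol/L.

1.09 mol/L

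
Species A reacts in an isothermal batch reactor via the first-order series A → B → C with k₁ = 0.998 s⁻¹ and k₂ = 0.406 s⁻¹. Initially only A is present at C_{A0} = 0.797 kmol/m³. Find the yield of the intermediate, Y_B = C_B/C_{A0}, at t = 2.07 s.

For first-order series with pure A initially, C_B(t) = k₁C_{A0}/(k₂−k₁)·(e^(−k₁t) − e^(−k₂t)).
e^(−k₁t) = e^(−0.998×2.07) = e^(−2.066) = 0.1267; e^(−k₂t) = e^(−0.8404) = 0.4315.
C_B = 0.998×0.797/(0.406−0.998) × (0.1267−0.4315) = (-1.344)×(-0.3048) = 0.4096 kmol/m³.
Y_B = C_B/C_{A0} = 0.4096/0.797 = 0.514.

0.514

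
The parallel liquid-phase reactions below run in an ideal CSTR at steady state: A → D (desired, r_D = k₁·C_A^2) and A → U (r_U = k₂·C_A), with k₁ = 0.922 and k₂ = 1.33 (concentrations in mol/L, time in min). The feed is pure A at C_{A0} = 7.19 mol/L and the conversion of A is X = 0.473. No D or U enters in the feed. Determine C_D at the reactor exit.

2.46 mol/L

Exit C_A = C_{A0}(1−X) = 7.19×0.527 = 3.789 mol/L.
In a CSTR the entire volume is at exit conditions, so r_D = 0.922×3.789^2 = 13.24 and r_U = 1.33×3.789 = 5.040.
Fraction of consumed A going to D: r_D/(r_D+r_U) = 0.7243.
C_D = 0.7243·C_{A0}·X = 0.7243×7.19×0.473 = 2.46 mol/L.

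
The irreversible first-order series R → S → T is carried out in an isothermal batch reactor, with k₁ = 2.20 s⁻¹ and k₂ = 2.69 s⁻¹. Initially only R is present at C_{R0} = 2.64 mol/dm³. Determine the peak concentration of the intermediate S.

At the optimum, C_{S,max}/C_{R0} = (k₁/k₂)^[k₂/(k₂−k₁)].
= (2.20/2.69)^(2.69/(2.69−2.20)) = (0.8178)^(5.490) = 0.3316.
C_{S,max} = 0.3316×2.64 = 0.875 mol/dm³.

0.875 mol/dm³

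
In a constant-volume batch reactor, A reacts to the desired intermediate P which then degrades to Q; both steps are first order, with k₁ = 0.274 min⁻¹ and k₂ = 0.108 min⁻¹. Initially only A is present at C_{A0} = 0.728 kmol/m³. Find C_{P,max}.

Evaluating C_P at t_opt = ln(k₂/k₁)/(k₂−k₁) gives C_{P,max}/C_{A0} = (k₁/k₂)^[k₂/(k₂−k₁)].
= (0.274/0.108)^(0.108/(0.108−0.274)) = (2.537)^(-0.6506) = 0.5457.
C_{P,max} = 0.5457×0.728 = 0.397 kmol/m³.

0.397 kmol/m³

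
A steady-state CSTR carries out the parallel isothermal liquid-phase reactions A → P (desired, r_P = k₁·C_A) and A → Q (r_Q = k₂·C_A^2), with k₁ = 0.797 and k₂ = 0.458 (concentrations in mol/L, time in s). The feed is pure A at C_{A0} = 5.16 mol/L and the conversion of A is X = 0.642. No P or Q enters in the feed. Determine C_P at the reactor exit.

Exit C_A = C_{A0}(1−X) = 5.16×0.358 = 1.847 mol/L.
In a CSTR the entire volume is at exit conditions, so r_P = 0.797×1.847 = 1.472 and r_Q = 0.458×1.847^2 = 1.563.
Fraction of consumed A going to P: r_P/(r_P+r_Q) = 0.4851.
C_P = 0.4851·C_{A0}·X = 0.4851×5.16×0.642 = 1.61 mol/L.

1.61 mol/L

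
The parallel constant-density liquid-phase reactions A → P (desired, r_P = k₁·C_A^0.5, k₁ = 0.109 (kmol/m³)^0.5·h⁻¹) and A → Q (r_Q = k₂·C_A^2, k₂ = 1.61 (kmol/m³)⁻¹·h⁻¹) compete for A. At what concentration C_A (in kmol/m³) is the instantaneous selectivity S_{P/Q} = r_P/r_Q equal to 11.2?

S_{P/Q} = (k₁/k₂)·C_A^-1.5 ⇒ C_A = (S·k₂/k₁)^(1/(-1.5)).
= (11.2×1.61/0.109)^(-0.6667) = (165.4)^(-0.6667) = 0.0332 kmol/m³.

0.0332 kmol/m³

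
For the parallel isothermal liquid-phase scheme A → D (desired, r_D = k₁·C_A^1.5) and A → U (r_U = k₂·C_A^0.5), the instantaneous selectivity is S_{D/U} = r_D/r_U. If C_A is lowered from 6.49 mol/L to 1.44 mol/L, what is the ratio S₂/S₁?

0.222

S_{D/U} = (k₁/k₂)·C_A, so S₂/S₁ = (C_{A,2}/C_{A,1}).
= 1.44/6.49 = 0.222.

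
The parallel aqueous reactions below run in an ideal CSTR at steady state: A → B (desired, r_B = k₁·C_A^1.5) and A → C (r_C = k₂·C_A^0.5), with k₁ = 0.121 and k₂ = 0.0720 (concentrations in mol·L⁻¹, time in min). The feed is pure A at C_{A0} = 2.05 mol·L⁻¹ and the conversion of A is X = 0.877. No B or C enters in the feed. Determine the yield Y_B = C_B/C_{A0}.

0.261

Exit C_A = C_{A0}(1−X) = 2.05×0.123 = 0.2521 mol·L⁻¹.
Rates in a CSTR are evaluated at the outlet concentration: r_B = 0.121×0.2521^1.5 = 0.01532, r_C = 0.0720×0.2521^0.5 = 0.03615.
Fraction of consumed A going to B: r_B/(r_B+r_C) = 0.2976.
C_B = 0.2976·C_{A0}·X = 0.2976×2.05×0.877 = 0.535 mol·L⁻¹; Y_B = C_B/C_{A0} = 0.261.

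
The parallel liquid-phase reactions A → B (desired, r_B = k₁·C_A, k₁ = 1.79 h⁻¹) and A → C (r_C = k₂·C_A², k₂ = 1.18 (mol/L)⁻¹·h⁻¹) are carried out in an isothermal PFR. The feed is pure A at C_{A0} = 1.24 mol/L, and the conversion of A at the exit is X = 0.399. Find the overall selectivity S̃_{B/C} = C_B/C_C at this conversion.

1.54

C_A = C_{A0}(1−X) = 0.7452 mol/L.
Along a PFR/batch, dC_B/dC_A = −r_B/(r_B+r_C) = −k₁/(k₁+k₂·C_A).
Integrating from C_{A0} to C_A: C_B = (1.79/1.18)·ln[(1.79+1.18·1.24)/(1.79+1.18·0.745)] = 1.517·ln(3.253/2.669) = 0.3000 mol/L.
C_C = (C_{A0}−C_A)−C_B = 0.1947 mol/L; S̃_{B/C} = 0.3000/0.1947 = 1.54.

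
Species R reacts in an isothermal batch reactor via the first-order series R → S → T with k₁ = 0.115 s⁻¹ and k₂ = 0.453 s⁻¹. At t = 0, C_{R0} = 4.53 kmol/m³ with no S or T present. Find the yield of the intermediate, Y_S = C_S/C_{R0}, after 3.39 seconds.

For first-order series with pure R initially, C_S(t) = k₁C_{R0}/(k₂−k₁)·(e^(−k₁t) − e^(−k₂t)).
e^(−k₁t) = e^(−0.115×3.39) = e^(−0.3899) = 0.6772; e^(−k₂t) = e^(−1.536) = 0.2153.
C_S = 0.115×4.53/(0.453−0.115) × (0.6772−0.2153) = 1.541×0.4618 = 0.7118 kmol/m³.
Y_S = C_S/C_{R0} = 0.7118/4.53 = 0.157.

0.157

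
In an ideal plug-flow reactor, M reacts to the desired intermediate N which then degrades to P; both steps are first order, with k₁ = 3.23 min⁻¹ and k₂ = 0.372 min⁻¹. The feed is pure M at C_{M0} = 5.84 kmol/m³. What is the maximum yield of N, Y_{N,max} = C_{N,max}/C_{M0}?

At the optimum, C_{N,max}/C_{M0} = (k₁/k₂)^[k₂/(k₂−k₁)].
= (3.23/0.372)^(0.372/(0.372−3.23)) = (8.683)^(-0.1302) = 0.7548.

0.755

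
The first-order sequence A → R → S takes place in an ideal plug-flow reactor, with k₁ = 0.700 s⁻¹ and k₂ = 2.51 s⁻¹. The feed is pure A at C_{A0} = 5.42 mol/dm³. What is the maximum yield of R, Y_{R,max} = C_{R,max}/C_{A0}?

0.170

For a first-order series the maximum intermediate yield is C_{R,max}/C_{A0} = (k₁/k₂)^[k₂/(k₂−k₁)].
= (0.700/2.51)^(2.51/(2.51−0.700)) = (0.2789)^(1.387) = 0.1702.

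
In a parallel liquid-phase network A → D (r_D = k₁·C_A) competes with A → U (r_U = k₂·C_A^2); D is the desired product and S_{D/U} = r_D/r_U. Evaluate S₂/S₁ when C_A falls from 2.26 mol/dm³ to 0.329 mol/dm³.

6.87

S_{D/U} = (k₁/k₂)·C_A⁻¹, so S₂/S₁ = (C_{A,2}/C_{A,1})⁻¹.
= 2.26/0.329 = 6.87.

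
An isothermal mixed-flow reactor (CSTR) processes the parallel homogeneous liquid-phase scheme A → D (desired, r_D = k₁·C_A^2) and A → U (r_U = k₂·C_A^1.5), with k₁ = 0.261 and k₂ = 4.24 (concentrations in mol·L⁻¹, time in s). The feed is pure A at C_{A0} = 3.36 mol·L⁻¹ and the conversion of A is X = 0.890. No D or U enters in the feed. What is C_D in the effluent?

Exit C_A = C_{A0}(1−X) = 3.36×0.110 = 0.3696 mol·L⁻¹.
Rates in a CSTR are evaluated at the outlet concentration: r_D = 0.261×0.3696^2 = 0.03565, r_U = 4.24×0.3696^1.5 = 0.9527.
Fraction of consumed A going to D: r_D/(r_D+r_U) = 0.03607.
C_D = 0.03607·C_{A0}·X = 0.03607×3.36×0.890 = 0.108 mol·L⁻¹.

0.108 mol·L⁻¹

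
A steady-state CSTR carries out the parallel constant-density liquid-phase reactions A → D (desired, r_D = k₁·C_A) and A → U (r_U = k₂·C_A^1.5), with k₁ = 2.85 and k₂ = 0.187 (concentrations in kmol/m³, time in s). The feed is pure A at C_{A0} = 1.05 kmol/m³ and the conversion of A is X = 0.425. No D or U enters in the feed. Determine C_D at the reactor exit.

0.425 kmol/m³

Exit C_A = C_{A0}(1−X) = 1.05×0.575 = 0.6038 kmol/m³.
In a CSTR the entire volume is at exit conditions, so r_D = 2.85×0.6038 = 1.721 and r_U = 0.187×0.6038^1.5 = 0.08773.
Fraction of consumed A going to D: r_D/(r_D+r_U) = 0.9515.
C_D = 0.9515·C_{A0}·X = 0.9515×1.05×0.425 = 0.425 kmol/m³.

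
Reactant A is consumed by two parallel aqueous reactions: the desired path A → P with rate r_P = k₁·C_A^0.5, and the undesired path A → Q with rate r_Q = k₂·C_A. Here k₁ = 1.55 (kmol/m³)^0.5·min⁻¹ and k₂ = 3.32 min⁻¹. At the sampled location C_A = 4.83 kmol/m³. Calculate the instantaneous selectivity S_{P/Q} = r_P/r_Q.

0.212

S_{P/Q} = r_P/r_Q = (k₁·C_A^0.5)/(k₂·C_A) = (k₁/k₂)·C_A^-0.5.
= (1.55×4.830^0.5) / (3.32×4.830) = 3.406/16.04 = 0.212.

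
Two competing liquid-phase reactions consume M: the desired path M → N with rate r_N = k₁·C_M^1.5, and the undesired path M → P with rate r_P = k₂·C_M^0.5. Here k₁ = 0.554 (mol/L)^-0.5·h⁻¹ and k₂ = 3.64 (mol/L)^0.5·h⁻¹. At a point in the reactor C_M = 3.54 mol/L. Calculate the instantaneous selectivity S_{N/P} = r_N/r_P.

S_{N/P} = r_N/r_P = (k₁·C_M^1.5)/(k₂·C_M^0.5) = (k₁/k₂)·C_M.
= (0.554×3.540^1.5) / (3.64×3.540^0.5) = 3.690/6.849 = 0.539.

0.539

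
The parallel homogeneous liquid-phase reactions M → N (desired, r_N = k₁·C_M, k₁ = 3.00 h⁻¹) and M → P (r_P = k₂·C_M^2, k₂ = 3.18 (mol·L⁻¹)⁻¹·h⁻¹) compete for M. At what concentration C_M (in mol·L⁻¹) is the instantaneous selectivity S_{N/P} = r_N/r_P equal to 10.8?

0.0874 mol·L⁻¹

S_{N/P} = (k₁/k₂)·C_M⁻¹ ⇒ C_M = (S·k₂/k₁)^(-1).
= (10.8×3.18/3.00)^(-1) = (11.45)^(-1) = 0.0874 mol·L⁻¹.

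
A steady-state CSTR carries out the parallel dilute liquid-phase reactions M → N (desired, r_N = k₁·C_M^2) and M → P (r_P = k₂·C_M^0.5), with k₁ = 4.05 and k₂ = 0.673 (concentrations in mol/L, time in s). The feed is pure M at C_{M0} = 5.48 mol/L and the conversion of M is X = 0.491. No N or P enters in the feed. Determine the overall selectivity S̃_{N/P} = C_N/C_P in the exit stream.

Exit C_M = C_{M0}(1−X) = 5.48×0.509 = 2.789 mol/L.
A CSTR operates uniformly at the exit composition, giving r_N = 31.51 and r_P = 1.124 (each k·C_M^n at C_M = 2.789).
Overall selectivity = C_N/C_P = r_Nτ/(r_Pτ) = r_N/r_P = 28.0.

28.0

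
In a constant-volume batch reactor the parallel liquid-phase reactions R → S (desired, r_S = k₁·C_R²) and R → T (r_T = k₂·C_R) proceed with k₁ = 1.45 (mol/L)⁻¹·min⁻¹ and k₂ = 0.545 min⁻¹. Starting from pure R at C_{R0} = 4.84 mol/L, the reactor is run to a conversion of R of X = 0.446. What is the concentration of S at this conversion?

1.96 mol/L

C_R = C_{R0}(1−X) = 2.681 mol/L.
Along a PFR/batch, dC_T/dC_R = −r_T/(r_S+r_T) = −k₂/(k₂+k₁·C_R).
Integrating from C_{R0} to C_R: C_T = (0.545/1.45)·ln[(0.545+1.45·4.84)/(0.545+1.45·2.68)] = 0.3759·ln(7.563/4.433) = 0.2008 mol/L.
Then C_S = (C_{R0}−C_R) − C_T = 2.159 − 0.2008 = 1.958 mol/L.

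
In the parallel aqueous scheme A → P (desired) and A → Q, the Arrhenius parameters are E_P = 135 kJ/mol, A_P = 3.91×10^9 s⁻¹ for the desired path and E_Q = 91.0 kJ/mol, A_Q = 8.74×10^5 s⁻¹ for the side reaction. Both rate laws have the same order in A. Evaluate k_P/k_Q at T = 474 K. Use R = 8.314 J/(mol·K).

Since both paths have the same order in A, the concentration cancels and S_{P/Q} = k_P/k_Q = (A_P/A_Q)·exp[(E_Q−E_P)/(RT)].
(E_Q−E_P)/(RT) = (91.0−135)×10³/(8.314×474) = -44000/3941 = -11.17.
k_P/k_Q = (3.91×10^9/8.74×10^5)·exp(-11.17) = 4474 × 1.416×10^-5 = 0.0633.
Since E_P > E_Q, raising the temperature improves selectivity toward P.

0.0633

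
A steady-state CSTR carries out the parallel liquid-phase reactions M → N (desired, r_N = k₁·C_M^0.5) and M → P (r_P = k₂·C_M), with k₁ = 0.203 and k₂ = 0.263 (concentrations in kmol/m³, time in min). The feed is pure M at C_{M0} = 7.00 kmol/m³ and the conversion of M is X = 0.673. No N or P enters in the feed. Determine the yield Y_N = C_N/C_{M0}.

0.227

Exit C_M = C_{M0}(1−X) = 7.00×0.327 = 2.289 kmol/m³.
A CSTR operates uniformly at the exit composition, giving r_N = 0.3071 and r_P = 0.6020 (each k·C_M^n at C_M = 2.289).
Fraction of consumed M going to N: r_N/(r_N+r_P) = 0.3378.
C_N = 0.3378·C_{M0}·X = 0.3378×7.00×0.673 = 1.59 kmol/m³; Y_N = C_N/C_{M0} = 0.227.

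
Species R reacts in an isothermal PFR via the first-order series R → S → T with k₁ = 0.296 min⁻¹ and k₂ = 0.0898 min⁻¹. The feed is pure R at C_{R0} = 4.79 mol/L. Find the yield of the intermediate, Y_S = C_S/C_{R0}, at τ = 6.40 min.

0.592

The intermediate concentration in a first-order A→B→C sequence is C_S = k₁C_{R0}(e^(−k₁τ) − e^(−k₂τ))/(k₂−k₁).
e^(−k₁τ) = e^(−0.296×6.40) = e^(−1.894) = 0.1504; e^(−k₂τ) = e^(−0.5747) = 0.5629.
C_S = 0.296×4.79/(0.0898−0.296) × (0.1504−0.5629) = (-6.876)×(-0.4125) = 2.836 mol/L.
Y_S = C_S/C_{R0} = 2.836/4.79 = 0.592.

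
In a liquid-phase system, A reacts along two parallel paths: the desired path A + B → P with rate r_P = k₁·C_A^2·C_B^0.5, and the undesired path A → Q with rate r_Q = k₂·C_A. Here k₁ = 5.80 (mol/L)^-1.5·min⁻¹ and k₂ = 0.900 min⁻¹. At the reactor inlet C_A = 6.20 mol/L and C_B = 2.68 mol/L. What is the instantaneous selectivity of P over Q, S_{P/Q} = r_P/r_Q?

65.4

S_{P/Q} = r_P/r_Q = (k₁·C_A^2·C_B^0.5)/(k₂·C_A) = (k₁/k₂)·C_A·C_B^0.5.
= (5.80×6.200^2×2.680^0.5) / (0.900×6.200) = 365.0/5.580 = 65.4.
Since the desired path is higher order in A, keeping C_A high (PFR or concentrated feed) favours P.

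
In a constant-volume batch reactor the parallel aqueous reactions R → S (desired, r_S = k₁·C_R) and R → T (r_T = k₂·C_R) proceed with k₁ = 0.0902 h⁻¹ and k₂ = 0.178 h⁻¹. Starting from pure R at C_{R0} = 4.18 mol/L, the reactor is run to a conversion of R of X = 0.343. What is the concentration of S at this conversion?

C_R = C_{R0}(1−X) = 2.746 mol/L.
Both paths are first order in R, so the instantaneous fraction to S is constant: dC_S/d(−C_R) = k₁/(k₁+k₂) = 0.3363.
C_S = 0.3363·(C_{R0}−C_R) = 0.3363×1.434 = 0.482 mol/L.

0.482 mol/L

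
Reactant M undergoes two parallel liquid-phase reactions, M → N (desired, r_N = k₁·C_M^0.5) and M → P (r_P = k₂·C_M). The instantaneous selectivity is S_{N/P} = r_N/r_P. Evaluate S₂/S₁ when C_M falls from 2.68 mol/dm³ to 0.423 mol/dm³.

2.52

S_{N/P} = (k₁/k₂)·C_M^-0.5, so S₂/S₁ = (C_{M,2}/C_{M,1})^-0.5.
= (0.423/2.68)^(-0.5) = (0.1578)^(-0.5) = 2.52.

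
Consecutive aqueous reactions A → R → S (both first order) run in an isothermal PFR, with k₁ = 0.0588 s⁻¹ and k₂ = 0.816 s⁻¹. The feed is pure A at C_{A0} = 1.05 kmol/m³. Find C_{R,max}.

For a first-order series the maximum intermediate yield is C_{R,max}/C_{A0} = (k₁/k₂)^[k₂/(k₂−k₁)].
= (0.0588/0.816)^(0.816/(0.816−0.0588)) = (0.07206)^(1.078) = 0.05875.
C_{R,max} = 0.05875×1.05 = 0.0617 kmol/m³.

0.0617 kmol/m³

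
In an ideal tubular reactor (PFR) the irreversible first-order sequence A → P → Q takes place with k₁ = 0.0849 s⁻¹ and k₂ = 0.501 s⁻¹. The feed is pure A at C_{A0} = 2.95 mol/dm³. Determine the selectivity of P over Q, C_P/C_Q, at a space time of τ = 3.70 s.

0.768

The intermediate concentration in a first-order A→B→C sequence is C_P = k₁C_{A0}(e^(−k₁τ) − e^(−k₂τ))/(k₂−k₁).
e^(−k₁τ) = e^(−0.0849×3.70) = e^(−0.3141) = 0.7304; e^(−k₂τ) = e^(−1.854) = 0.1567.
C_P = 0.0849×2.95/(0.501−0.0849) × (0.7304−0.1567) = 0.6019×0.5738 = 0.3454 mol/dm³.
C_A = C_{A0}e^(−k₁τ) = 2.155 mol/dm³, so C_Q = C_{A0}−C_A−C_P = 0.4499 mol/dm³; C_P/C_Q = 0.768.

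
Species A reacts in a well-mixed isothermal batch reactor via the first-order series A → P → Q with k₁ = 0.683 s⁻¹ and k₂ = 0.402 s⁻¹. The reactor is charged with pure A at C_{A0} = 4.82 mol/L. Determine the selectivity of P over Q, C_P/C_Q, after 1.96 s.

For first-order series with pure A initially, C_P(t) = k₁C_{A0}/(k₂−k₁)·(e^(−k₁t) − e^(−k₂t)).
e^(−k₁t) = e^(−0.683×1.96) = e^(−1.339) = 0.2622; e^(−k₂t) = e^(−0.7879) = 0.4548.
C_P = 0.683×4.82/(0.402−0.683) × (0.2622−0.4548) = (-11.72)×(-0.1926) = 2.256 mol/L.
C_A = C_{A0}e^(−k₁t) = 1.264 mol/L, so C_Q = C_{A0}−C_A−C_P = 1.300 mol/L; C_P/C_Q = 1.74.

1.74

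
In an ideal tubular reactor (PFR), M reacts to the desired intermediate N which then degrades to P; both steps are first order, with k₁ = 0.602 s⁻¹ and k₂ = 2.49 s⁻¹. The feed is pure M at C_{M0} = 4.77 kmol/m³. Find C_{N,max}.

At the optimum, C_{N,max}/C_{M0} = (k₁/k₂)^[k₂/(k₂−k₁)].
= (0.602/2.49)^(2.49/(2.49−0.602)) = (0.2418)^(1.319) = 0.1537.
C_{N,max} = 0.1537×4.77 = 0.733 kmol/m³.

0.733 kmol/m³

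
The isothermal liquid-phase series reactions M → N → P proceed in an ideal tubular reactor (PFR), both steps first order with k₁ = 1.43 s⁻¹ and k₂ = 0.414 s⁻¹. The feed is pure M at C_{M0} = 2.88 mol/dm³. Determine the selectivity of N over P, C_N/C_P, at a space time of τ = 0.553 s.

Solving the coupled first-order balances gives C_N(τ) = [k₁/(k₂−k₁)]·C_{M0}·(e^(−k₁τ) − e^(−k₂τ)).
e^(−k₁τ) = e^(−1.43×0.553) = e^(−0.7908) = 0.4535; e^(−k₂τ) = e^(−0.2289) = 0.7954.
C_N = 1.43×2.88/(0.414−1.43) × (0.4535−0.7954) = (-4.054)×(-0.3419) = 1.386 mol/dm³.
C_M = C_{M0}e^(−k₁τ) = 1.306 mol/dm³, so C_P = C_{M0}−C_M−C_N = 0.1881 mol/dm³; C_N/C_P = 7.37.

7.37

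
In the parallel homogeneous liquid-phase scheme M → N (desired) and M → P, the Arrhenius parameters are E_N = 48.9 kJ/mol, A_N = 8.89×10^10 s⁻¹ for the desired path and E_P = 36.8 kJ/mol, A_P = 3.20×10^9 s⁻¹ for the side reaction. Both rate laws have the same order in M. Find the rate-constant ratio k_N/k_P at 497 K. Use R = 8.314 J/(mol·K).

k_N/k_P = (A_N/A_P)·exp[−(E_N−E_P)/(RT)] = (A_N/A_P)·exp[(E_P−E_N)/(RT)].
(E_P−E_N)/(RT) = (36.8−48.9)×10³/(8.314×497) = -12100/4132 = -2.928.
k_N/k_P = (8.89×10^10/3.20×10^9)·exp(-2.928) = 27.78 × 0.05349 = 1.49.
Since E_N > E_P, raising the temperature improves selectivity toward N.

1.49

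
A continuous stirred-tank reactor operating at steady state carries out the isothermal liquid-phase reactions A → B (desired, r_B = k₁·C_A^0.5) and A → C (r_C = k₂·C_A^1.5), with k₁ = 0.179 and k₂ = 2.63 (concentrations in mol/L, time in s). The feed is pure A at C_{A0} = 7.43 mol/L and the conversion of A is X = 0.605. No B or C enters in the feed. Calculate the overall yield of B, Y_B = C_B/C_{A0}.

Exit C_A = C_{A0}(1−X) = 7.43×0.395 = 2.935 mol/L.
Rates in a CSTR are evaluated at the outlet concentration: r_B = 0.179×2.935^0.5 = 0.3067, r_C = 2.63×2.935^1.5 = 13.22.
Fraction of consumed A going to B: r_B/(r_B+r_C) = 0.02266.
C_B = 0.02266·C_{A0}·X = 0.02266×7.43×0.605 = 0.102 mol/L; Y_B = C_B/C_{A0} = 0.0137.

0.0137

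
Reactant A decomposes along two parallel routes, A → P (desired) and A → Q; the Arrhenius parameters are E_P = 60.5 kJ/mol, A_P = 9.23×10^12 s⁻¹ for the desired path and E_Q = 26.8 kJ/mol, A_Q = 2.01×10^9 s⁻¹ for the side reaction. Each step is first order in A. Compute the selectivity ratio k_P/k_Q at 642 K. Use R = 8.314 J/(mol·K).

8.32

With equal orders, S_{P/Q} = k_P/k_Q = (A_P/A_Q)·exp[(E_Q−E_P)/(RT)].
(E_Q−E_P)/(RT) = (26.8−60.5)×10³/(8.314×642) = -33700/5338 = -6.314.
k_P/k_Q = (9.23×10^12/2.01×10^9)·exp(-6.314) = 4592 × 0.001811 = 8.32.
Since E_P > E_Q, raising the temperature improves selectivity toward P.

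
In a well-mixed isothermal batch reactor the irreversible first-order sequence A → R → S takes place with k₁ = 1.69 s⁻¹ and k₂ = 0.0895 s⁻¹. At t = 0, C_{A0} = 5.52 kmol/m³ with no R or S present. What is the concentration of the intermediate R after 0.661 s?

3.59 kmol/m³

The intermediate concentration in a first-order A→B→C sequence is C_R = k₁C_{A0}(e^(−k₁t) − e^(−k₂t))/(k₂−k₁).
e^(−k₁t) = e^(−1.69×0.661) = e^(−1.117) = 0.3272; e^(−k₂t) = e^(−0.05916) = 0.9426.
C_R = 1.69×5.52/(0.0895−1.69) × (0.3272−0.9426) = (-5.829)×(-0.6153) = 3.587 kmol/m³.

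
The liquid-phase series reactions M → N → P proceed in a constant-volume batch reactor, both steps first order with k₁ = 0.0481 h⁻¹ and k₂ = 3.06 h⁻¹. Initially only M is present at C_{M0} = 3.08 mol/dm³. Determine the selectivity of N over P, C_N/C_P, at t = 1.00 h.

The intermediate concentration in a first-order A→B→C sequence is C_N = k₁C_{M0}(e^(−k₁t) − e^(−k₂t))/(k₂−k₁).
e^(−k₁t) = e^(−0.0481×1.00) = e^(−0.04810) = 0.9530; e^(−k₂t) = e^(−3.060) = 0.04689.
C_N = 0.0481×3.08/(3.06−0.0481) × (0.9530−0.04689) = 0.04919×0.9062 = 0.04457 mol/dm³.
C_M = C_{M0}e^(−k₁t) = 2.935 mol/dm³, so C_P = C_{M0}−C_M−C_N = 0.1001 mol/dm³; C_N/C_P = 0.445.

0.445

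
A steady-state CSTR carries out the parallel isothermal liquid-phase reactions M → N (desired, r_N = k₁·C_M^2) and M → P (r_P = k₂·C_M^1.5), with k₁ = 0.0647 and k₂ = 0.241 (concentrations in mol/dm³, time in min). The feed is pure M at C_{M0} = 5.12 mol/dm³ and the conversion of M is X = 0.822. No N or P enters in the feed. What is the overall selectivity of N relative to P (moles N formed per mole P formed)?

0.256

Exit C_M = C_{M0}(1−X) = 5.12×0.178 = 0.9114 mol/dm³.
Rates in a CSTR are evaluated at the outlet concentration: r_N = 0.0647×0.9114^2 = 0.05374, r_P = 0.241×0.9114^1.5 = 0.2097.
Overall selectivity = C_N/C_P = r_Nτ/(r_Pτ) = r_N/r_P = 0.256.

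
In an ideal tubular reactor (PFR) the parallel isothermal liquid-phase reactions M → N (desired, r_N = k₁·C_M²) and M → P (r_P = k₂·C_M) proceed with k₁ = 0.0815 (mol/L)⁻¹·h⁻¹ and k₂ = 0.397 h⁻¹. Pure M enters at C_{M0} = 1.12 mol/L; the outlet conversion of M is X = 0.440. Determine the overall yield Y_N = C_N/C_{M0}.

0.0667

C_M = C_{M0}(1−X) = 0.6272 mol/L.
Along a PFR/batch, dC_P/dC_M = −r_P/(r_N+r_P) = −k₂/(k₂+k₁·C_M).
Integrating from C_{M0} to C_M: C_P = (0.397/0.0815)·ln[(0.397+0.0815·1.12)/(0.397+0.0815·0.627)] = 4.871·ln(0.4883/0.4481) = 0.4181 mol/L.
Then C_N = (C_{M0}−C_M) − C_P = 0.4928 − 0.4181 = 0.07468 mol/L.
Y_N = C_N/C_{M0} = 0.07468/1.12 = 0.0667.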